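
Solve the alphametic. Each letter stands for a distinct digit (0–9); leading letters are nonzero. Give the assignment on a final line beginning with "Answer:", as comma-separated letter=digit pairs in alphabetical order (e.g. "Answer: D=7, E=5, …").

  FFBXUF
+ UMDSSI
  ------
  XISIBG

Step 1. [col 1: F + I ≡ G (mod 10)] F=4 is one option consistent with column 1 (F + I ≡ G (mod 10), carry-in 0) — take it, so F=4.
Step 2. [col 1: F + I ≡ G (mod 10)] G=9 is one option consistent with column 1 (F + I ≡ G (mod 10), carry-in 0) — take it ⇒ G=9.
Step 3. [col 1: F + I ≡ G (mod 10)] column 1: given F=4, G=9, carry-in 0, and digits 4,9 already taken and all letters distinct, F+I≡G (mod 10) forces I=5 ⇒ I=5.
Step 4. [col 2: U + S ≡ B (mod 10)] S=8 is one option consistent with column 2 (U + S ≡ B (mod 10), carry-in 0) — take it ⇒ S=8.
Step 5. [col 2: U + S ≡ B (mod 10)] several values work for B in column 2 (U + S ≡ B (mod 10), carry-in 0); try B=0 ⇒ B=0.
Step 6. [col 2: U + S ≡ B (mod 10)] column 2 reads U+S+carry(0)=B with S=8, B=0; with digits 0,4,5,8,9 already taken and all letters distinct, the only value for U is 2 ⇒ U=2.
Step 7. [col 3: X + S ≡ I (mod 10)] column 3: given S=8, I=5, carry-in 1, and digits 0,2,4,5,8,9 already taken and all letters distinct, X+S≡I (mod 10) forces X=6 ⇒ X=6.
Step 8. [col 4: B + D ≡ S (mod 10)] column 4: given B=0, S=8, carry-in 1, and digits 0,2,4,5,6,8,9 already taken and all letters distinct, B+D≡S (mod 10) forces D=7. So D=7.
Step 9. [col 5: F + M ≡ I (mod 10)] from column 5 (F=4, I=5, carry-in 0, digits 0,2,4,5,6,7,8,9 already taken and all letters distinct): M must equal 1 ⇒ M=1.

Answer: B=0, D=7, F=4, G=9, I=5, M=1, S=8, U=2, X=6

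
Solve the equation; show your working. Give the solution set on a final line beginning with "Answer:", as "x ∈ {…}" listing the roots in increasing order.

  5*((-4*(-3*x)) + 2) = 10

Step 1. [5*((-4*(-3*x)) + 2) = 10] LHS = 5·(…); ÷5 both sides. So div: (-4*(-3*x)) + 2 = 2.
Step 2. [(-4*(-3*x)) + 2 = 2] subtract 2: x sits inside (… + 2) ⇒ sub: -4*(-3*x) = 0.
Step 3. [-4*(-3*x) = 0] -4·(inner) — divide through by -4. So div: -3*x = 0.
Step 4. [-3*x = 0] divide by the outer -3. So div: x = 0.

Answer: x ∈ {0}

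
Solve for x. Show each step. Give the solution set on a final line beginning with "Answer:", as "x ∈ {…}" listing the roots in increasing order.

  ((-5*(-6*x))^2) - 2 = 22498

Step 1. [((-5*(-6*x))^2) - 2 = 22498] the outer -2 inverts by adding 2 ⇒ sub: (-5*(-6*x))^2 = 22500.
Step 2. [(-5*(-6*x))^2 = 22500] LHS squared, RHS 22500 ≥ 0: apply √ (±), so sqrt: -5*(-6*x) = 150 or -150.
Step 3. [-5*(-6*x) = 150 or -150] divide by the outer -5. So div: -6*x = -30 or 30.
Step 4. [-6*x = -30 or 30] -6·(inner) — divide through by -6. So div: x = 5 or -5.

Answer: x ∈ {-5, 5}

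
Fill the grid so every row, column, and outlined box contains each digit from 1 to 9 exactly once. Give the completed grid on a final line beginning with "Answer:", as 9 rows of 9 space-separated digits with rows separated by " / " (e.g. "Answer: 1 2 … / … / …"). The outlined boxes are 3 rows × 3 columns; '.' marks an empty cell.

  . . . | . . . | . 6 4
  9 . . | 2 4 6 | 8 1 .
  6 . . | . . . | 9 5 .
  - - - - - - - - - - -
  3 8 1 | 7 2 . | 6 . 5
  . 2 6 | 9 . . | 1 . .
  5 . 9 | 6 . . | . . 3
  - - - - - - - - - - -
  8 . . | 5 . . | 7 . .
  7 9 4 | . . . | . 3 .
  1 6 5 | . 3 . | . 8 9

Step 1. [r7c3∈{2,3}] across box 7, 2 lands solely at r7c3. So r7c3=2.
Step 2. [r4c6∈{4}] r4c6 has the single candidate 4, so r4c6=4.
Step 3. [r6c2∈{4,7}] across box 4, 7 lands solely at r6c2 ⇒ r6c2=7.
Step 4. [r1c7∈{2,3}] 3 has one home in col 7: r1c7, so r1c7=3.
Step 5. [r3c4∈{1,3,8}] 3 has one home in col 4: r3c4, so r3c4=3.
Step 6. [r9c6∈{2,7}] row 9 places 7 nowhere but r9c6 ⇒ r9c6=7.
Step 7. [r9c7∈{2,4}] 2 has one home in row 9: r9c7 ⇒ r9c7=2.
Step 8. [r2c9∈{7}] r2c9 is down to just 7 ⇒ r2c9=7.
Step 9. [r8c6∈{1,2,8}] r8c6 is the only open cell in row 8 admitting 2. So r8c6=2.
Step 10. [r5c9∈{8}] nothing but 8 survives at r5c9. So r5c9=8.
Step 11. [r2c2∈{3,5}] in row 2, 5 fits only at r2c2, so r2c2=5.
Step 12. [r1c2∈{1}] nothing but 1 survives at r1c2, so r1c2=1.
Step 13. [r1c4∈{8}] r1c4 has the single candidate 8. So r1c4=8.
Step 14. [r8c4∈{1}] r8c4's peers cover all but 1 ⇒ r8c4=1.
Step 15. [r5c5∈{5}] r5c5's peers cover all but 5. So r5c5=5.
Step 16. [r6c6∈{1,8}] col 6 places 8 nowhere but r6c6 ⇒ r6c6=8.
Step 17. [r6c7∈{4}] r6c7 is down to just 4. So r6c7=4.
Step 18. [r7c6∈{9}] r7c6's peers cover all but 9, so r7c6=9.
Step 19. [r7c5∈{6}] nothing but 6 survives at r7c5. So r7c5=6.
Step 20. [r1c3∈{7}] only 7 remains possible at r1c3 ⇒ r1c3=7.
Step 21. [r3c6∈{1}] r3c6's peers cover all but 1, so r3c6=1.
Step 22. [r7c8∈{4}] r7c8 has the single candidate 4 ⇒ r7c8=4.
Step 23. [r7c9∈{1}] r7c9 has the single candidate 1. So r7c9=1.
Step 24. [r8c7∈{5}] r8c7's peers cover all but 5, so r8c7=5.
Step 25. [r5c8∈{7}] r5c8's peers cover all but 7 ⇒ r5c8=7.
Step 26. [r8c9∈{6}] r8c9's peers cover all but 6. So r8c9=6.
Step 27. [r3c5∈{7}] only 7 remains possible at r3c5, so r3c5=7.
Step 28. [r6c8∈{2}] r6c8's peers cover all but 2. So r6c8=2.
Step 29. [r4c8∈{9}] r4c8 is down to just 9, so r4c8=9.
Step 30. [r1c6∈{5}] r1c6 has the single candidate 5 ⇒ r1c6=5.
Step 31. [r5c1∈{4}] r5c1 is down to just 4, so r5c1=4.
Step 32. [r5c6∈{3}] r5c6 is down to just 3. So r5c6=3.
Step 33. [r7c2∈{3}] r7c2's peers cover all but 3 ⇒ r7c2=3.
Step 34. [r1c5∈{9}] r1c5 has the single candidate 9 ⇒ r1c5=9.
Step 35. [r9c4∈{4}] r9c4 has the single candidate 4. So r9c4=4.
Step 36. [r6c5∈{1}] r6c5's peers cover all but 1. So r6c5=1.
Step 37. [r8c5∈{8}] nothing but 8 survives at r8c5. So r8c5=8.
Step 38. [r3c3∈{8}] r3c3's peers cover all but 8. So r3c3=8.
Step 39. [r3c9∈{2}] r3c9 is down to just 2, so r3c9=2.
Step 40. [r2c3∈{3}] only 3 remains possible at r2c3 ⇒ r2c3=3.
Step 41. [r3c2∈{4}] r3c2 is down to just 4. So r3c2=4.
Step 42. [r1c1∈{2}] r1c1 has the single candidate 2. So r1c1=2.

Answer: 2 1 7 8 9 5 3 6 4 / 9 5 3 2 4 6 8 1 7 / 6 4 8 3 7 1 9 5 2 / 3 8 1 7 2 4 6 9 5 / 4 2 6 9 5 3 1 7 8 / 5 7 9 6 1 8 4 2 3 / 8 3 2 5 6 9 7 4 1 / 7 9 4 1 8 2 5 3 6 / 1 6 5 4 3 7 2 8 9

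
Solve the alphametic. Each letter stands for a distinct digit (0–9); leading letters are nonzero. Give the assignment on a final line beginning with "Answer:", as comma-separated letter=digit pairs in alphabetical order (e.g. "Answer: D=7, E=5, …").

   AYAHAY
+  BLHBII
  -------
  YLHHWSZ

Step 1. [col 1: Y + I ≡ Z (mod 10)] I=7 is one option consistent with column 1 (Y + I ≡ Z (mod 10), carry-in 0) — take it. So I=7.
Step 2. [col 1: Y + I ≡ Z (mod 10)] Y=1 is one option consistent with column 1 (Y + I ≡ Z (mod 10), carry-in 0) — take it ⇒ Y=1.
Step 3. [col 1: Y + I ≡ Z (mod 10)] column 1: given Y=1, I=7, carry-in 0, and digits 1,7 already taken and all letters distinct, Y+I≡Z (mod 10) forces Z=8. So Z=8.
Step 4. [col 2: A + I ≡ S (mod 10)] several values work for A in column 2 (A + I ≡ S (mod 10), carry-in 0); try A=9 ⇒ A=9.
Step 5. [col 2: A + I ≡ S (mod 10)] column 2 reads A+I+carry(0)=S with A=9, I=7; with digits 1,7,8,9 already taken and all letters distinct, the only value for S is 6 ⇒ S=6.
Step 6. [col 3: H + B ≡ W (mod 10)] B=4 is one option consistent with column 3 (H + B ≡ W (mod 10), carry-in 1) — take it, so B=4.
Step 7. [col 3: H + B ≡ W (mod 10)] W=0 is one option consistent with column 3 (H + B ≡ W (mod 10), carry-in 1) — take it ⇒ W=0.
Step 8. [col 3: H + B ≡ W (mod 10)] column 3 reads H+B+carry(1)=W with B=4, W=0; with digits 0,1,4,6,7,8,9 already taken and all letters distinct, the only value for H is 5. So H=5.
Step 9. [col 5: Y + L ≡ H (mod 10)] in column 5 we have Y+L≡H with carry-in 1; given Y=1, H=5 and digits 0,1,4,5,6,7,8,9 already taken and all letters distinct, that pins L to 3, so L=3.

Answer: A=9, B=4, H=5, I=7, L=3, S=6, W=0, Y=1, Z=8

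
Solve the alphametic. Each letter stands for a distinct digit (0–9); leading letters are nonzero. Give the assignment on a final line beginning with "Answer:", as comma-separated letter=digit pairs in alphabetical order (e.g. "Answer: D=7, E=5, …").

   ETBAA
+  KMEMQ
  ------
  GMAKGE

Step 1. [col 1: A + Q ≡ E (mod 10)] no forcing yet in column 1 (carry-in 0); Q=2 is free and consistent — try it, so Q=2.
Step 2. [G] adding two 5-digit numbers gives at most 5+1 digits, and here it does — G is that final carry and must be 1. So G=1.
Step 3. [col 1: A + Q ≡ E (mod 10)] E=7 is one option consistent with column 1 (A + Q ≡ E (mod 10), carry-in 0) — take it. So E=7.
Step 4. [col 1: A + Q ≡ E (mod 10)] column 1: given Q=2, E=7, carry-in 0, and digits 1,2,7 already taken and all letters distinct, A+Q≡E (mod 10) forces A=5, so A=5.
Step 5. [col 2: A + M ≡ G (mod 10)] column 2 reads A+M+carry(0)=G with A=5, G=1; with digits 1,2,5,7 already taken and all letters distinct, the only value for M is 6. So M=6.
Step 6. [col 3: B + E ≡ K (mod 10)] column 3: given E=7, carry-in 1, and digits 1,2,5,6,7 already taken and all letters distinct, B+E≡K (mod 10) forces B=0 ⇒ B=0.
Step 7. [col 3: B + E ≡ K (mod 10)] in column 3 we have B+E≡K with carry-in 1; given B=0, E=7 and digits 0,1,2,5,6,7 already taken and all letters distinct, that pins K to 8, so K=8.
Step 8. [col 4: T + M ≡ A (mod 10)] column 4: given M=6, A=5, carry-in 0, and digits 0,1,2,5,6,7,8 already taken and all letters distinct, T+M≡A (mod 10) forces T=9 ⇒ T=9.

Answer: A=5, B=0, E=7, G=1, K=8, M=6, Q=2, T=9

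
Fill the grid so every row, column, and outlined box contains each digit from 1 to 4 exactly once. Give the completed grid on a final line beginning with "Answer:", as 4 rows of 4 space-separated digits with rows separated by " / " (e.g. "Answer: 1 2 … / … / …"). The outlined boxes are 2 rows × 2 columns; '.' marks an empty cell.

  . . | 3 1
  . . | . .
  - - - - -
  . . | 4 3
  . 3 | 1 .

Step 1. [r4c1∈{2,4}] 4 has one home in row 4: r4c1 ⇒ r4c1=4.
Step 2. [r1c1∈{2}] r1c1's peers cover all but 2 ⇒ r1c1=2.
Step 3. [r3c1∈{1}] only 1 remains possible at r3c1 ⇒ r3c1=1.
Step 4. [r2c4∈{2,4}] col 4 places 4 nowhere but r2c4. So r2c4=4.
Step 5. [r3c2∈{2}] r3c2's peers cover all but 2, so r3c2=2.
Step 6. [r1c2∈{4}] nothing but 4 survives at r1c2, so r1c2=4.
Step 7. [r2c2∈{1}] nothing but 1 survives at r2c2, so r2c2=1.
Step 8. [r4c4∈{2}] r4c4 is down to just 2 ⇒ r4c4=2.
Step 9. [r2c1∈{3}] r2c1's peers cover all but 3 ⇒ r2c1=3.
Step 10. [r2c3∈{2}] r2c3 has the single candidate 2, so r2c3=2.

Answer: 2 4 3 1 / 3 1 2 4 / 1 2 4 3 / 4 3 1 2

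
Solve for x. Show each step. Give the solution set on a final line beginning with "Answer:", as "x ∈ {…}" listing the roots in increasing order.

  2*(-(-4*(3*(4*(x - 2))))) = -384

Step 1. [2*(-(-4*(3*(4*(x - 2))))) = -384] 2·(inner) — divide through by 2 ⇒ div: -(-4*(3*(4*(x - 2)))) = -192.
Step 2. [-(-4*(3*(4*(x - 2)))) = -192] leading − — multiply by −1 ⇒ neg: -4*(3*(4*(x - 2))) = 192.
Step 3. [-4*(3*(4*(x - 2))) = 192] divide by the outer -4, so div: 3*(4*(x - 2)) = -48.
Step 4. [3*(4*(x - 2)) = -48] 3 out front; divide by 3. So div: 4*(x - 2) = -16.
Step 5. [4*(x - 2) = -16] divide by the outer 4, so div: x - 2 = -4.
Step 6. [x - 2 = -4] -2 is outermost — add 2 both sides, so sub: x = -2.

Answer: x ∈ {-2}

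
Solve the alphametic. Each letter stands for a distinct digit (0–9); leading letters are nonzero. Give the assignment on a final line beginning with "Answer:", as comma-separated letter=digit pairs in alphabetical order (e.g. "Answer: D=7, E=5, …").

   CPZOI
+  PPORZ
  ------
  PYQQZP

Step 1. [col 1: I + Z ≡ P (mod 10)] I=7 is one option consistent with column 1 (I + Z ≡ P (mod 10), carry-in 0) — take it, so I=7.
Step 2. [col 1: I + Z ≡ P (mod 10)] column 1 (I + Z ≡ P (mod 10), carry-in 0) doesn't pin P yet; pick P=1 and continue. So P=1.
Step 3. [col 1: I + Z ≡ P (mod 10)] from column 1 (I=7, P=1, carry-in 0, digits 1,7 already taken and all letters distinct): Z must equal 4. So Z=4.
Step 4. [col 2: O + R ≡ Z (mod 10)] column 2 (O + R ≡ Z (mod 10), carry-in 1) doesn't pin O yet; pick O=8 and continue, so O=8.
Step 5. [col 2: O + R ≡ Z (mod 10)] column 2 reads O+R+carry(1)=Z with O=8, Z=4; with digits 1,4,7,8 already taken and all letters distinct, the only value for R is 5, so R=5.
Step 6. [col 3: Z + O ≡ Q (mod 10)] from column 3 (Z=4, O=8, carry-in 1, digits 1,4,5,7,8 already taken and all letters distinct): Q must equal 3. So Q=3.
Step 7. [col 5: C + P ≡ Y (mod 10)] from column 5 (P=1, carry-in 0, digits 1,3,4,5,7,8 already taken and all letters distinct): C must equal 9, so C=9.
Step 8. [col 5: C + P ≡ Y (mod 10)] column 5: given C=9, P=1, carry-in 0, and digits 1,3,4,5,7,8,9 already taken and all letters distinct, C+P≡Y (mod 10) forces Y=0. So Y=0.

Answer: C=9, I=7, O=8, P=1, Q=3, R=5, Y=0, Z=4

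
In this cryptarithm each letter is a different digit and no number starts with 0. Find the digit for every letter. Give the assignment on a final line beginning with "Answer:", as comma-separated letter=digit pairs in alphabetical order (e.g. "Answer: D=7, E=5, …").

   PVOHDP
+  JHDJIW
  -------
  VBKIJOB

Step 1. [V] V is the leading digit of a 7-digit sum of two 6-digit numbers; the final carry is exactly 1 ⇒ V=1.
Step 2. [col 1: P + W ≡ B (mod 10)] several values work for P in column 1 (P + W ≡ B (mod 10), carry-in 0); try P=5, so P=5.
Step 3. [col 1: P + W ≡ B (mod 10)] W=7 is one option consistent with column 1 (P + W ≡ B (mod 10), carry-in 0) — take it. So W=7.
Step 4. [col 1: P + W ≡ B (mod 10)] from column 1 (P=5, W=7, carry-in 0, digits 1,5,7 already taken and all letters distinct): B must equal 2, so B=2.
Step 5. [col 2: D + I ≡ O (mod 10)] column 2 (D + I ≡ O (mod 10), carry-in 1) doesn't pin I yet; pick I=8 and continue ⇒ I=8.
Step 6. [col 2: D + I ≡ O (mod 10)] no forcing yet in column 2 (carry-in 1); O=3 is free and consistent — try it ⇒ O=3.
Step 7. [col 2: D + I ≡ O (mod 10)] in column 2 we have D+I≡O with carry-in 1; given I=8, O=3 and digits 1,2,3,5,7,8 already taken and all letters distinct, that pins D to 4. So D=4.
Step 8. [col 3: H + J ≡ J (mod 10)] column 3 reads H+J+carry(1)=J with nothing yet; with digits 1,2,3,4,5,7,8 already taken and all letters distinct, the only value for H is 9. So H=9.
Step 9. [col 3: H + J ≡ J (mod 10)] column 3 (H + J ≡ J (mod 10), carry-in 1) doesn't pin J yet; pick J=6 and continue ⇒ J=6.
Step 10. [col 5: V + H ≡ K (mod 10)] column 5: given V=1, H=9, carry-in 0, and digits 1,2,3,4,5,6,7,8,9 already taken and all letters distinct, V+H≡K (mod 10) forces K=0. So K=0.

Answer: B=2, D=4, H=9, I=8, J=6, K=0, O=3, P=5, V=1, W=7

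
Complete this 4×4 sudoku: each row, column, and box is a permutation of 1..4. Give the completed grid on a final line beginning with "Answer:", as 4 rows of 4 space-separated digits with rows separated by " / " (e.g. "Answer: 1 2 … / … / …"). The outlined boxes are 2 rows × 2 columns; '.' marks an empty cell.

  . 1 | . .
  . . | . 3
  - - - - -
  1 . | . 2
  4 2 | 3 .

Step 1. [r2c1∈{2}] only 2 remains possible at r2c1. So r2c1=2.
Step 2. [r1c4∈{4}] only 4 remains possible at r1c4. So r1c4=4.
Step 3. [r3c2∈{3}] nothing but 3 survives at r3c2, so r3c2=3.
Step 4. [r3c3∈{4}] nothing but 4 survives at r3c3 ⇒ r3c3=4.
Step 5. [r1c1∈{3}] only 3 remains possible at r1c1, so r1c1=3.
Step 6. [r1c3∈{2}] r1c3's peers cover all but 2. So r1c3=2.
Step 7. [r2c3∈{1}] r2c3 is down to just 1 ⇒ r2c3=1.
Step 8. [r4c4∈{1}] r4c4 is down to just 1. So r4c4=1.
Step 9. [r2c2∈{4}] r2c2's peers cover all but 4. So r2c2=4.

Answer: 3 1 2 4 / 2 4 1 3 / 1 3 4 2 / 4 2 3 1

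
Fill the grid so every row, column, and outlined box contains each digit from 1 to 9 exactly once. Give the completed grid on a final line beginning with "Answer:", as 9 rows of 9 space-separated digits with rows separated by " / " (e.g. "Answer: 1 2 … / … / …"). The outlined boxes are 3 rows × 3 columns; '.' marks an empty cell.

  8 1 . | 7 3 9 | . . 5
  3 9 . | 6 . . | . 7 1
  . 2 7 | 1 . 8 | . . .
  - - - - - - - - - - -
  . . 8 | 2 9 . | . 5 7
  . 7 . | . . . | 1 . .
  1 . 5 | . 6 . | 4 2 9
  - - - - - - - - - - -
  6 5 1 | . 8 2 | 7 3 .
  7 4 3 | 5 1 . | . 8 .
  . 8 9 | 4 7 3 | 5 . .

Step 1. [r5c8∈{6}] r5c8's peers cover all but 6. So r5c8=6.
Step 2. [r2c3∈{4}] nothing but 4 survives at r2c3 ⇒ r2c3=4.
Step 3. [r9c9∈{2,6}] row 9 places 6 nowhere but r9c9. So r9c9=6.
Step 4. [r3c5∈{4,5}] box 2 places 4 nowhere but r3c5. So r3c5=4.
Step 5. [r4c7∈{3}] r4c7's peers cover all but 3. So r4c7=3.
Step 6. [r1c7∈{2,6}] row 1 places 2 nowhere but r1c7, so r1c7=2.
Step 7. [r5c5∈{5}] r5c5 is down to just 5, so r5c5=5.
Step 8. [r5c4∈{3,8}] in row 5, 3 fits only at r5c4 ⇒ r5c4=3.
Step 9. [r4c1∈{4}] only 4 remains possible at r4c1. So r4c1=4.
Step 10. [r8c7∈{9}] nothing but 9 survives at r8c7 ⇒ r8c7=9.
Step 11. [r5c3∈{2}] r5c3 has the single candidate 2 ⇒ r5c3=2.
Step 12. [r1c3∈{6}] r1c3 is down to just 6, so r1c3=6.
Step 13. [r7c9∈{4}] only 4 remains possible at r7c9, so r7c9=4.
Step 14. [r7c4∈{9}] r7c4 is down to just 9. So r7c4=9.
Step 15. [r4c2∈{6}] r4c2 is down to just 6 ⇒ r4c2=6.
Step 16. [r6c4∈{8}] r6c4 is down to just 8, so r6c4=8.
Step 17. [r9c1∈{2}] nothing but 2 survives at r9c1, so r9c1=2.
Step 18. [r5c6∈{4}] r5c6's peers cover all but 4 ⇒ r5c6=4.
Step 19. [r2c7∈{8}] r2c7 has the single candidate 8, so r2c7=8.
Step 20. [r8c9∈{2}] r8c9's peers cover all but 2 ⇒ r8c9=2.
Step 21. [r5c1∈{9}] r5c1 has the single candidate 9, so r5c1=9.
Step 22. [r3c8∈{9}] r3c8 has the single candidate 9, so r3c8=9.
Step 23. [r8c6∈{6}] r8c6 is down to just 6 ⇒ r8c6=6.
Step 24. [r4c6∈{1}] nothing but 1 survives at r4c6. So r4c6=1.
Step 25. [r9c8∈{1}] nothing but 1 survives at r9c8, so r9c8=1.
Step 26. [r6c2∈{3}] nothing but 3 survives at r6c2, so r6c2=3.
Step 27. [r1c8∈{4}] r1c8 is down to just 4 ⇒ r1c8=4.
Step 28. [r3c7∈{6}] r3c7 is down to just 6, so r3c7=6.
Step 29. [r2c5∈{2}] r2c5's peers cover all but 2. So r2c5=2.
Step 30. [r3c9∈{3}] r3c9's peers cover all but 3. So r3c9=3.
Step 31. [r3c1∈{5}] r3c1 is down to just 5 ⇒ r3c1=5.
Step 32. [r5c9∈{8}] only 8 remains possible at r5c9 ⇒ r5c9=8.
Step 33. [r6c6∈{7}] only 7 remains possible at r6c6 ⇒ r6c6=7.
Step 34. [r2c6∈{5}] r2c6 is down to just 5. So r2c6=5.

Answer: 8 1 6 7 3 9 2 4 5 / 3 9 4 6 2 5 8 7 1 / 5 2 7 1 4 8 6 9 3 / 4 6 8 2 9 1 3 5 7 / 9 7 2 3 5 4 1 6 8 / 1 3 5 8 6 7 4 2 9 / 6 5 1 9 8 2 7 3 4 / 7 4 3 5 1 6 9 8 2 / 2 8 9 4 7 3 5 1 6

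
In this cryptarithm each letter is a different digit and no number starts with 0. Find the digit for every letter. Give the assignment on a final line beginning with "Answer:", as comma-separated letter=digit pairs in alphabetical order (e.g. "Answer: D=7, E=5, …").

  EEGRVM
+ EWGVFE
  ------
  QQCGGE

Step 1. [col 1: M + E ≡ E (mod 10)] from column 1 (nothing yet, carry-in 0, all letters distinct, none taken yet): M must equal 0. So M=0.
Step 2. [col 1: M + E ≡ E (mod 10)] column 1 (M + E ≡ E (mod 10), carry-in 0) doesn't pin E yet; pick E=2 and continue ⇒ E=2.
Step 3. [col 2: V + F ≡ G (mod 10)] no forcing yet in column 2 (carry-in 0); V=7 is free and consistent — try it, so V=7.
Step 4. [col 2: V + F ≡ G (mod 10)] no forcing yet in column 2 (carry-in 0); G=6 is free and consistent — try it ⇒ G=6.
Step 5. [col 2: V + F ≡ G (mod 10)] column 2: given V=7, G=6, carry-in 0, and digits 0,2,6,7 already taken and all letters distinct, V+F≡G (mod 10) forces F=9. So F=9.
Step 6. [col 3: R + V ≡ G (mod 10)] in column 3 we have R+V≡G with carry-in 1; given V=7, G=6 and digits 0,2,6,7,9 already taken and all letters distinct, that pins R to 8, so R=8.
Step 7. [col 4: G + G ≡ C (mod 10)] from column 4 (G=6, carry-in 1, digits 0,2,6,7,8,9 already taken and all letters distinct): C must equal 3, so C=3.
Step 8. [col 5: E + W ≡ Q (mod 10)] column 5 reads E+W+carry(1)=Q with E=2; with digits 0,2,3,6,7,8,9 already taken and all letters distinct, the only value for Q is 4. So Q=4.
Step 9. [col 5: E + W ≡ Q (mod 10)] column 5: given E=2, Q=4, carry-in 1, and digits 0,2,3,4,6,7,8,9 already taken and all letters distinct, E+W≡Q (mod 10) forces W=1 ⇒ W=1.

Answer: C=3, E=2, F=9, G=6, M=0, Q=4, R=8, V=7, W=1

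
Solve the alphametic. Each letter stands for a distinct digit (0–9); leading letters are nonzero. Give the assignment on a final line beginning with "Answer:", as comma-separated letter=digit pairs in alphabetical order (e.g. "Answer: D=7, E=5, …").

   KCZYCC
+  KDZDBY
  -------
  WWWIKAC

Step 1. [col 1: C + Y ≡ C (mod 10)] column 1: given nothing yet, carry-in 0, and all letters distinct, none taken yet, C+Y≡C (mod 10) forces Y=0, so Y=0.
Step 2. [W] W is the leading digit of a 7-digit sum of two 6-digit numbers; the final carry is exactly 1 ⇒ W=1.
Step 3. [col 1: C + Y ≡ C (mod 10)] C=6 is one option consistent with column 1 (C + Y ≡ C (mod 10), carry-in 0) — take it ⇒ C=6.
Step 4. [col 2: C + B ≡ A (mod 10)] A=3 is one option consistent with column 2 (C + B ≡ A (mod 10), carry-in 0) — take it. So A=3.
Step 5. [col 2: C + B ≡ A (mod 10)] from column 2 (C=6, A=3, carry-in 0, digits 0,1,3,6 already taken and all letters distinct): B must equal 7 ⇒ B=7.
Step 6. [col 3: Y + D ≡ K (mod 10)] D=4 is one option consistent with column 3 (Y + D ≡ K (mod 10), carry-in 1) — take it, so D=4.
Step 7. [col 3: Y + D ≡ K (mod 10)] from column 3 (Y=0, D=4, carry-in 1, digits 0,1,3,4,6,7 already taken and all letters distinct): K must equal 5. So K=5.
Step 8. [col 4: Z + Z ≡ I (mod 10)] from column 4 (nothing yet, carry-in 0, digits 0,1,3,4,5,6,7 already taken and all letters distinct): I must equal 8 ⇒ I=8.
Step 9. [col 4: Z + Z ≡ I (mod 10)] in column 4 we have Z+Z≡I with carry-in 0; given I=8 and digits 0,1,3,4,5,6,7,8 already taken and all letters distinct, that pins Z to 9. So Z=9.

Answer: A=3, B=7, C=6, D=4, I=8, K=5, W=1, Y=0, Z=9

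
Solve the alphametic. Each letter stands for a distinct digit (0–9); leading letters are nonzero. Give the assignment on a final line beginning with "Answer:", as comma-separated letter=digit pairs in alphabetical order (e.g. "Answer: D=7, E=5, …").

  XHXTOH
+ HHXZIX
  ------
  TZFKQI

Step 1. [col 1: H + X ≡ I (mod 10)] no forcing yet in column 1 (carry-in 0); H=5 is free and consistent — try it, so H=5.
Step 2. [col 1: H + X ≡ I (mod 10)] several values work for I in column 1 (H + X ≡ I (mod 10), carry-in 0); try I=7. So I=7.
Step 3. [col 1: H + X ≡ I (mod 10)] in column 1 we have H+X≡I with carry-in 0; given H=5, I=7 and digits 5,7 already taken and all letters distinct, that pins X to 2. So X=2.
Step 4. [col 2: O + I ≡ Q (mod 10)] column 2 (O + I ≡ Q (mod 10), carry-in 0) doesn't pin Q yet; pick Q=3 and continue, so Q=3.
Step 5. [col 2: O + I ≡ Q (mod 10)] in column 2 we have O+I≡Q with carry-in 0; given I=7, Q=3 and digits 2,3,5,7 already taken and all letters distinct, that pins O to 6, so O=6.
Step 6. [col 3: T + Z ≡ K (mod 10)] no forcing yet in column 3 (carry-in 1); Z=0 is free and consistent — try it. So Z=0.
Step 7. [col 3: T + Z ≡ K (mod 10)] from column 3 (Z=0, carry-in 1, digits 0,2,3,5,6,7 already taken and all letters distinct): T must equal 8, so T=8.
Step 8. [col 3: T + Z ≡ K (mod 10)] column 3: given T=8, Z=0, carry-in 1, and digits 0,2,3,5,6,7,8 already taken and all letters distinct, T+Z≡K (mod 10) forces K=9, so K=9.
Step 9. [col 4: X + X ≡ F (mod 10)] in column 4 we have X+X≡F with carry-in 0; given X=2 and digits 0,2,3,5,6,7,8,9 already taken and all letters distinct, that pins F to 4, so F=4.

Answer: F=4, H=5, I=7, K=9, O=6, Q=3, T=8, X=2, Z=0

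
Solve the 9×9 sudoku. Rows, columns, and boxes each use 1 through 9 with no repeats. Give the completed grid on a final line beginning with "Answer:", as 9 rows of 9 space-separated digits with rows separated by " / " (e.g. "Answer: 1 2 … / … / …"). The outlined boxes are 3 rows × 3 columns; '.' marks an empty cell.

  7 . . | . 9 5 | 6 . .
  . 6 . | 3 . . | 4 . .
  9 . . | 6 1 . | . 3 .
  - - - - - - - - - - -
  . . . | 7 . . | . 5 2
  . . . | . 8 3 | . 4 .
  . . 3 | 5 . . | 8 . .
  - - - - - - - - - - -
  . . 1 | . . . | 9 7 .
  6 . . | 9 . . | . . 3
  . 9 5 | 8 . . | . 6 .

Step 1. [r5c4∈{1,2}] r5c4 is the only open cell in col 4 admitting 1. So r5c4=1.
Step 2. [r1c2∈{1,2,3,4,8}] in row 1, 3 fits only at r1c2, so r1c2=3.
Step 3. [r2c1∈{1,2,5,8}] 1 has one home in box 1: r2c1, so r2c1=1.
Step 4. [r3c2∈{2,4,5,8}] 5 has one home in box 1: r3c2, so r3c2=5.
Step 5. [r5c7∈{7}] r5c7 is down to just 7. So r5c7=7.
Step 6. [r3c7∈{2}] only 2 remains possible at r3c7, so r3c7=2.
Step 7. [r8c8∈{1,2,8}] 2 has one home in col 8: r8c8, so r8c8=2.
Step 8. [r7c9∈{4,5,8}] 8 has one home in box 9: r7c9 ⇒ r7c9=8.
Step 9. [r5c2∈{2}] r5c2 has the single candidate 2, so r5c2=2.
Step 10. [r7c2∈{4}] nothing but 4 survives at r7c2, so r7c2=4.
Step 11. [r7c4∈{2}] nothing but 2 survives at r7c4 ⇒ r7c4=2.
Step 12. [r8c3∈{7,8}] 7 has one home in col 3: r8c3, so r8c3=7.
Step 13. [r6c1∈{4}] r6c1 is down to just 4 ⇒ r6c1=4.
Step 14. [r9c7∈{1}] only 1 remains possible at r9c7, so r9c7=1.
Step 15. [r7c6∈{6}] only 6 remains possible at r7c6. So r7c6=6.
Step 16. [r1c3∈{2,4,8}] in row 1, 2 fits only at r1c3. So r1c3=2.
Step 17. [r2c3∈{8}] r2c3's peers cover all but 8, so r2c3=8.
Step 18. [r2c8∈{9}] nothing but 9 survives at r2c8 ⇒ r2c8=9.
Step 19. [r6c8∈{1}] r6c8 has the single candidate 1. So r6c8=1.
Step 20. [r3c9∈{7}] r3c9 is down to just 7. So r3c9=7.
Step 21. [r7c1∈{3}] nothing but 3 survives at r7c1, so r7c1=3.
Step 22. [r9c5∈{3,4,7}] row 9 places 3 nowhere but r9c5, so r9c5=3.
Step 23. [r2c5∈{2,7}] col 5 places 7 nowhere but r2c5. So r2c5=7.
Step 24. [r6c5∈{2,6}] in col 5, 2 fits only at r6c5, so r6c5=2.
Step 25. [r4c5∈{4,6}] 6 has one home in col 5: r4c5 ⇒ r4c5=6.
Step 26. [r4c6∈{4,9}] row 4 places 4 nowhere but r4c6, so r4c6=4.
Step 27. [r6c9∈{6,9}] across row 6, 6 lands solely at r6c9, so r6c9=6.
Step 28. [r5c3∈{6,9}] row 5 places 6 nowhere but r5c3. So r5c3=6.
Step 29. [r7c5∈{5}] r7c5 has the single candidate 5 ⇒ r7c5=5.
Step 30. [r4c2∈{1,8}] across row 4, 1 lands solely at r4c2. So r4c2=1.
Step 31. [r8c6∈{1}] r8c6's peers cover all but 1, so r8c6=1.
Step 32. [r1c9∈{1}] r1c9 is down to just 1, so r1c9=1.
Step 33. [r3c3∈{4}] r3c3's peers cover all but 4 ⇒ r3c3=4.
Step 34. [r5c1∈{5}] r5c1's peers cover all but 5. So r5c1=5.
Step 35. [r4c3∈{9}] r4c3 has the single candidate 9. So r4c3=9.
Step 36. [r8c7∈{5}] only 5 remains possible at r8c7 ⇒ r8c7=5.
Step 37. [r3c6∈{8}] nothing but 8 survives at r3c6. So r3c6=8.
Step 38. [r2c9∈{5}] r2c9 has the single candidate 5. So r2c9=5.
Step 39. [r4c7∈{3}] r4c7 is down to just 3. So r4c7=3.
Step 40. [r2c6∈{2}] nothing but 2 survives at r2c6 ⇒ r2c6=2.
Step 41. [r1c8∈{8}] only 8 remains possible at r1c8. So r1c8=8.
Step 42. [r9c1∈{2}] r9c1's peers cover all but 2. So r9c1=2.
Step 43. [r5c9∈{9}] r5c9 has the single candidate 9, so r5c9=9.
Step 44. [r9c9∈{4}] nothing but 4 survives at r9c9, so r9c9=4.
Step 45. [r4c1∈{8}] only 8 remains possible at r4c1. So r4c1=8.
Step 46. [r9c6∈{7}] r9c6 is down to just 7, so r9c6=7.
Step 47. [r8c2∈{8}] only 8 remains possible at r8c2 ⇒ r8c2=8.
Step 48. [r8c5∈{4}] only 4 remains possible at r8c5. So r8c5=4.
Step 49. [r6c6∈{9}] r6c6 is down to just 9 ⇒ r6c6=9.
Step 50. [r1c4∈{4}] r1c4's peers cover all but 4. So r1c4=4.
Step 51. [r6c2∈{7}] r6c2 has the single candidate 7 ⇒ r6c2=7.

Answer: 7 3 2 4 9 5 6 8 1 / 1 6 8 3 7 2 4 9 5 / 9 5 4 6 1 8 2 3 7 / 8 1 9 7 6 4 3 5 2 / 5 2 6 1 8 3 7 4 9 / 4 7 3 5 2 9 8 1 6 / 3 4 1 2 5 6 9 7 8 / 6 8 7 9 4 1 5 2 3 / 2 9 5 8 3 7 1 6 4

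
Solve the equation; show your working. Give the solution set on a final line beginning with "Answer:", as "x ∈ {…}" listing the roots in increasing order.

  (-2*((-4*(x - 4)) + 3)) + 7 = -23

Step 1. [(-2*((-4*(x - 4)) + 3)) + 7 = -23] +7 is outermost — subtract 7 both sides, so sub: -2*((-4*(x - 4)) + 3) = -30.
Step 2. [-2*((-4*(x - 4)) + 3) = -30] -2 out front; divide by -2. So div: (-4*(x - 4)) + 3 = 15.
Step 3. [(-4*(x - 4)) + 3 = 15] peel the +3: subtract 3 from each side ⇒ sub: -4*(x - 4) = 12.
Step 4. [-4*(x - 4) = 12] divide by the outer -4. So div: x - 4 = -3.
Step 5. [x - 4 = -3] add 4: x sits inside (… - 4). So sub: x = 1.

Answer: x ∈ {1}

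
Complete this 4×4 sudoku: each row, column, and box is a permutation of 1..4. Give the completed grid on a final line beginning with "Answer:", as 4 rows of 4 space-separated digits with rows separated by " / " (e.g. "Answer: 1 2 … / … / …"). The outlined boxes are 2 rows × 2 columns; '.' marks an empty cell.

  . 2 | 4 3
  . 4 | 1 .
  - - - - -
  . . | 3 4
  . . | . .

Step 1. [r4c1∈{1,2,3,4}] r4c1 is the only open cell in row 4 admitting 4 ⇒ r4c1=4.
Step 2. [r3c2∈{1}] r3c2 is down to just 1, so r3c2=1.
Step 3. [r4c4∈{1,2}] r4c4 is the only open cell in row 4 admitting 1, so r4c4=1.
Step 4. [r4c3∈{2}] r4c3 has the single candidate 2. So r4c3=2.
Step 5. [r4c2∈{3}] nothing but 3 survives at r4c2, so r4c2=3.
Step 6. [r2c4∈{2}] nothing but 2 survives at r2c4. So r2c4=2.
Step 7. [r3c1∈{2}] only 2 remains possible at r3c1 ⇒ r3c1=2.
Step 8. [r1c1∈{1}] only 1 remains possible at r1c1, so r1c1=1.
Step 9. [r2c1∈{3}] r2c1 is down to just 3 ⇒ r2c1=3.

Answer: 1 2 4 3 / 3 4 1 2 / 2 1 3 4 / 4 3 2 1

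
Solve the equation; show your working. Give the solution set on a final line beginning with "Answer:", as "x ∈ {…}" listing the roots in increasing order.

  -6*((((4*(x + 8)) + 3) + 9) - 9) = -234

Step 1. [-6*((((4*(x + 8)) + 3) + 9) - 9) = -234] leading coefficient -6: divide by -6, so div: (((4*(x + 8)) + 3) + 9) - 9 = 39.
Step 2. [(((4*(x + 8)) + 3) + 9) - 9 = 39] peel the -9: add 9 from each side, so sub: ((4*(x + 8)) + 3) + 9 = 48.
Step 3. [((4*(x + 8)) + 3) + 9 = 48] 9 comes off first (subtract 9) ⇒ sub: (4*(x + 8)) + 3 = 39.
Step 4. [(4*(x + 8)) + 3 = 39] +3 is outermost — subtract 3 both sides ⇒ sub: 4*(x + 8) = 36.
Step 5. [4*(x + 8) = 36] 4·(inner) — divide through by 4 ⇒ div: x + 8 = 9.
Step 6. [x + 8 = 9] peel the +8: subtract 8 from each side ⇒ sub: x = 1.

Answer: x ∈ {1}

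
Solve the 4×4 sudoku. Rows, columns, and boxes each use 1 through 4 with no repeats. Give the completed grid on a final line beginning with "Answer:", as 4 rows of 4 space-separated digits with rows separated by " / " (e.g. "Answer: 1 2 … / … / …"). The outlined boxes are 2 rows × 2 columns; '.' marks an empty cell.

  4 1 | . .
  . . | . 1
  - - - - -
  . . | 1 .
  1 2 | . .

Step 1. [r3c1∈{3}] r3c1 is down to just 3 ⇒ r3c1=3.
Step 2. [r2c3∈{2,3,4}] in row 2, 4 fits only at r2c3. So r2c3=4.
Step 3. [r1c3∈{2,3}] 2 has one home in col 3: r1c3, so r1c3=2.
Step 4. [r4c4∈{3,4}] r4c4 is the only open cell in row 4 admitting 4. So r4c4=4.
Step 5. [r2c2∈{3}] only 3 remains possible at r2c2, so r2c2=3.
Step 6. [r3c2∈{4}] only 4 remains possible at r3c2, so r3c2=4.
Step 7. [r1c4∈{3}] r1c4 is down to just 3, so r1c4=3.
Step 8. [r2c1∈{2}] r2c1's peers cover all but 2 ⇒ r2c1=2.
Step 9. [r3c4∈{2}] r3c4 has the single candidate 2, so r3c4=2.
Step 10. [r4c3∈{3}] only 3 remains possible at r4c3 ⇒ r4c3=3.

Answer: 4 1 2 3 / 2 3 4 1 / 3 4 1 2 / 1 2 3 4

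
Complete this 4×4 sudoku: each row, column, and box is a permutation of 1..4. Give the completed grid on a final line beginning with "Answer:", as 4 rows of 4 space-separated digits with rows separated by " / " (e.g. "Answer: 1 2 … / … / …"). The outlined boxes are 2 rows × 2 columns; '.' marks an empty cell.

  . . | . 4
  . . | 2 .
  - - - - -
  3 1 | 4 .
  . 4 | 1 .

Step 1. [r4c4∈{2,3}] 3 has one home in row 4: r4c4, so r4c4=3.
Step 2. [r1c1∈{1,2}] across row 1, 1 lands solely at r1c1 ⇒ r1c1=1.
Step 3. [r1c3∈{3}] r1c3's peers cover all but 3 ⇒ r1c3=3.
Step 4. [r2c1∈{4}] r2c1 has the single candidate 4, so r2c1=4.
Step 5. [r2c4∈{1}] r2c4 is down to just 1 ⇒ r2c4=1.
Step 6. [r2c2∈{3}] r2c2's peers cover all but 3, so r2c2=3.
Step 7. [r3c4∈{2}] only 2 remains possible at r3c4, so r3c4=2.
Step 8. [r4c1∈{2}] r4c1's peers cover all but 2, so r4c1=2.
Step 9. [r1c2∈{2}] only 2 remains possible at r1c2. So r1c2=2.

Answer: 1 2 3 4 / 4 3 2 1 / 3 1 4 2 / 2 4 1 3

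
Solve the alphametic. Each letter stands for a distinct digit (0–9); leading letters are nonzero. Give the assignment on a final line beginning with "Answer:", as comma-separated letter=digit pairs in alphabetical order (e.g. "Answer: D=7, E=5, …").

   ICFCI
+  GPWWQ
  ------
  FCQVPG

Step 1. [col 1: I + Q ≡ G (mod 10)] column 1 (I + Q ≡ G (mod 10), carry-in 0) doesn't pin G yet; pick G=5 and continue, so G=5.
Step 2. [col 1: I + Q ≡ G (mod 10)] column 1 (I + Q ≡ G (mod 10), carry-in 0) doesn't pin I yet; pick I=7 and continue ⇒ I=7.
Step 3. [F] F is the leading digit of a 6-digit sum of two 5-digit numbers; the final carry is exactly 1, so F=1.
Step 4. [col 1: I + Q ≡ G (mod 10)] column 1: given I=7, G=5, carry-in 0, and digits 1,5,7 already taken and all letters distinct, I+Q≡G (mod 10) forces Q=8. So Q=8.
Step 5. [col 2: C + W ≡ P (mod 10)] column 2 (C + W ≡ P (mod 10), carry-in 1) doesn't pin P yet; pick P=6 and continue, so P=6.
Step 6. [col 2: C + W ≡ P (mod 10)] column 2 (C + W ≡ P (mod 10), carry-in 1) doesn't pin C yet; pick C=2 and continue. So C=2.
Step 7. [col 2: C + W ≡ P (mod 10)] column 2: given C=2, P=6, carry-in 1, and digits 1,2,5,6,7,8 already taken and all letters distinct, C+W≡P (mod 10) forces W=3, so W=3.
Step 8. [col 3: F + W ≡ V (mod 10)] column 3: given F=1, W=3, carry-in 0, and digits 1,2,3,5,6,7,8 already taken and all letters distinct, F+W≡V (mod 10) forces V=4 ⇒ V=4.

Answer: C=2, F=1, G=5, I=7, P=6, Q=8, V=4, W=3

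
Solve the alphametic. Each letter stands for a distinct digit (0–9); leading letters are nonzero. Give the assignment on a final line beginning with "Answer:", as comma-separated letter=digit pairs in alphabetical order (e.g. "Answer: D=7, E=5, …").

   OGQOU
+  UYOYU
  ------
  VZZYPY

Step 1. [col 1: U + U ≡ Y (mod 10)] several values work for Y in column 1 (U + U ≡ Y (mod 10), carry-in 0); try Y=6. So Y=6.
Step 2. [col 1: U + U ≡ Y (mod 10)] U=3 is one option consistent with column 1 (U + U ≡ Y (mod 10), carry-in 0) — take it ⇒ U=3.
Step 3. [col 2: O + Y ≡ P (mod 10)] no forcing yet in column 2 (carry-in 0); P=4 is free and consistent — try it. So P=4.
Step 4. [col 2: O + Y ≡ P (mod 10)] column 2 reads O+Y+carry(0)=P with Y=6, P=4; with digits 3,4,6 already taken and all letters distinct, the only value for O is 8, so O=8.
Step 5. [V] adding two 5-digit numbers gives at most 5+1 digits, and here it does — V is that final carry and must be 1 ⇒ V=1.
Step 6. [col 3: Q + O ≡ Y (mod 10)] in column 3 we have Q+O≡Y with carry-in 1; given O=8, Y=6 and digits 1,3,4,6,8 already taken and all letters distinct, that pins Q to 7, so Q=7.
Step 7. [col 4: G + Y ≡ Z (mod 10)] several values work for G in column 4 (G + Y ≡ Z (mod 10), carry-in 1); try G=5. So G=5.
Step 8. [col 4: G + Y ≡ Z (mod 10)] in column 4 we have G+Y≡Z with carry-in 1; given G=5, Y=6 and digits 1,3,4,5,6,7,8 already taken and all letters distinct, that pins Z to 2 ⇒ Z=2.

Answer: G=5, O=8, P=4, Q=7, U=3, V=1, Y=6, Z=2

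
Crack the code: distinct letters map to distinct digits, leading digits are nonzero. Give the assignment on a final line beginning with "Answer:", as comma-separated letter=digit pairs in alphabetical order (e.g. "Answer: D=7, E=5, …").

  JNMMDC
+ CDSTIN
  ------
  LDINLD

Step 1. [col 1: C + N ≡ D (mod 10)] N=9 is one option consistent with column 1 (C + N ≡ D (mod 10), carry-in 0) — take it, so N=9.
Step 2. [col 1: C + N ≡ D (mod 10)] column 1 (C + N ≡ D (mod 10), carry-in 0) doesn't pin D yet; pick D=0 and continue. So D=0.
Step 3. [col 1: C + N ≡ D (mod 10)] column 1 reads C+N+carry(0)=D with N=9, D=0; with digits 0,9 already taken and all letters distinct, the only value for C is 1. So C=1.
Step 4. [col 2: D + I ≡ L (mod 10)] column 2 (D + I ≡ L (mod 10), carry-in 1) doesn't pin I yet; pick I=5 and continue. So I=5.
Step 5. [col 2: D + I ≡ L (mod 10)] column 2 reads D+I+carry(1)=L with D=0, I=5; with digits 0,1,5,9 already taken and all letters distinct, the only value for L is 6 ⇒ L=6.
Step 6. [col 3: M + T ≡ N (mod 10)] several values work for T in column 3 (M + T ≡ N (mod 10), carry-in 0); try T=2, so T=2.
Step 7. [col 3: M + T ≡ N (mod 10)] in column 3 we have M+T≡N with carry-in 0; given T=2, N=9 and digits 0,1,2,5,6,9 already taken and all letters distinct, that pins M to 7, so M=7.
Step 8. [col 4: M + S ≡ I (mod 10)] column 4: given M=7, I=5, carry-in 0, and digits 0,1,2,5,6,7,9 already taken and all letters distinct, M+S≡I (mod 10) forces S=8 ⇒ S=8.
Step 9. [col 6: J + C ≡ L (mod 10)] column 6 reads J+C+carry(1)=L with C=1, L=6; with digits 0,1,2,5,6,7,8,9 already taken and all letters distinct, the only value for J is 4, so J=4.

Answer: C=1, D=0, I=5, J=4, L=6, M=7, N=9, S=8, T=2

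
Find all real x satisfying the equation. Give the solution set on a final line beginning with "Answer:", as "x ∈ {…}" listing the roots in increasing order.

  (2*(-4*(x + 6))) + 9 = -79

Step 1. [(2*(-4*(x + 6))) + 9 = -79] the outer +9 inverts by subtracting 9 ⇒ sub: 2*(-4*(x + 6)) = -88.
Step 2. [2*(-4*(x + 6)) = -88] 2·(inner) — divide through by 2 ⇒ div: -4*(x + 6) = -44.
Step 3. [-4*(x + 6) = -44] -4 out front; divide by -4 ⇒ div: x + 6 = 11.
Step 4. [x + 6 = 11] subtract 6: x sits inside (… + 6). So sub: x = 5.

Answer: x ∈ {5}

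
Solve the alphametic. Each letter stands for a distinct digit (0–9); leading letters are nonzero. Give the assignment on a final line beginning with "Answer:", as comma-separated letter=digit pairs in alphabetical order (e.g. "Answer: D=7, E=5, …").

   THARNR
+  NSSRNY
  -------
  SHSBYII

Step 1. [col 1: R + Y ≡ I (mod 10)] column 1 (R + Y ≡ I (mod 10), carry-in 0) doesn't pin Y yet; pick Y=4 and continue. So Y=4.
Step 2. [S] S is the leading digit of a 7-digit sum of two 6-digit numbers; the final carry is exactly 1 ⇒ S=1.
Step 3. [col 1: R + Y ≡ I (mod 10)] several values work for R in column 1 (R + Y ≡ I (mod 10), carry-in 0); try R=2, so R=2.
Step 4. [col 1: R + Y ≡ I (mod 10)] in column 1 we have R+Y≡I with carry-in 0; given R=2, Y=4 and digits 1,2,4 already taken and all letters distinct, that pins I to 6, so I=6.
Step 5. [col 2: N + N ≡ I (mod 10)] several values work for N in column 2 (N + N ≡ I (mod 10), carry-in 0); try N=3, so N=3.
Step 6. [col 4: A + S ≡ B (mod 10)] column 4 (A + S ≡ B (mod 10), carry-in 0) doesn't pin A yet; pick A=8 and continue ⇒ A=8.
Step 7. [col 4: A + S ≡ B (mod 10)] from column 4 (A=8, S=1, carry-in 0, digits 1,2,3,4,6,8 already taken and all letters distinct): B must equal 9 ⇒ B=9.
Step 8. [col 5: H + S ≡ S (mod 10)] from column 5 (S=1, carry-in 0, digits 1,2,3,4,6,8,9 already taken and all letters distinct): H must equal 0 ⇒ H=0.
Step 9. [col 6: T + N ≡ H (mod 10)] from column 6 (N=3, H=0, carry-in 0, digits 0,1,2,3,4,6,8,9 already taken and all letters distinct): T must equal 7 ⇒ T=7.

Answer: A=8, B=9, H=0, I=6, N=3, R=2, S=1, T=7, Y=4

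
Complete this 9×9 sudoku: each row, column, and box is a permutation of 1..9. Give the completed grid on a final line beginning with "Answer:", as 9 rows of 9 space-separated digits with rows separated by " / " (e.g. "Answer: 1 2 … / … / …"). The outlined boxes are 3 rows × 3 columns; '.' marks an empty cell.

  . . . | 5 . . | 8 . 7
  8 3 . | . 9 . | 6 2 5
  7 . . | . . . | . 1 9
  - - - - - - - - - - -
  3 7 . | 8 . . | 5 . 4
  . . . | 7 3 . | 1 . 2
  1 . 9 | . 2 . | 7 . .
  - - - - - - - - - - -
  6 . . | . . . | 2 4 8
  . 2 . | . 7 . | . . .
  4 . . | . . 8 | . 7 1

Step 1. [r3c7∈{3,4}] across col 7, 4 lands solely at r3c7 ⇒ r3c7=4.
Step 2. [r1c5∈{1,4,6}] 4 has one home in col 5: r1c5. So r1c5=4.
Step 3. [r8c8∈{3,5,6,9}] in col 8, 5 fits only at r8c8, so r8c8=5.
Step 4. [r8c1∈{9}] r8c1 is down to just 9 ⇒ r8c1=9.
Step 5. [r9c2∈{5}] nothing but 5 survives at r9c2 ⇒ r9c2=5.
Step 6. [r3c2∈{6}] r3c2 is down to just 6. So r3c2=6.
Step 7. [r1c6∈{1,2,3,6}] across row 1, 6 lands solely at r1c6. So r1c6=6.
Step 8. [r7c2∈{1}] nothing but 1 survives at r7c2 ⇒ r7c2=1.
Step 9. [r8c7∈{3}] only 3 remains possible at r8c7. So r8c7=3.
Step 10. [r9c4∈{2,3,6,9}] across row 9, 2 lands solely at r9c4. So r9c4=2.
Step 11. [r2c4∈{1}] r2c4's peers cover all but 1, so r2c4=1.
Step 12. [r4c3∈{2,6}] in row 4, 2 fits only at r4c3, so r4c3=2.
Step 13. [r5c3∈{4,5,6,8}] across col 3, 6 lands solely at r5c3. So r5c3=6.
Step 14. [r6c6∈{4,5}] across row 6, 5 lands solely at r6c6, so r6c6=5.
Step 15. [r8c6∈{1,4}] 1 has one home in row 8: r8c6. So r8c6=1.
Step 16. [r5c6∈{4,9}] in col 6, 4 fits only at r5c6, so r5c6=4.
Step 17. [r6c4∈{6}] r6c4's peers cover all but 6 ⇒ r6c4=6.
Step 18. [r5c8∈{8,9}] r5c8 is the only open cell in row 5 admitting 9, so r5c8=9.
Step 19. [r6c8∈{3,8}] col 8 places 8 nowhere but r6c8. So r6c8=8.
Step 20. [r7c4∈{3,9}] col 4 places 9 nowhere but r7c4 ⇒ r7c4=9.
Step 21. [r7c6∈{3}] r7c6 has the single candidate 3 ⇒ r7c6=3.
Step 22. [r9c7∈{9}] r9c7 has the single candidate 9. So r9c7=9.
Step 23. [r7c5∈{5}] r7c5 has the single candidate 5. So r7c5=5.
Step 24. [r7c3∈{7}] r7c3 has the single candidate 7. So r7c3=7.
Step 25. [r4c5∈{1}] r4c5 has the single candidate 1. So r4c5=1.
Step 26. [r5c1∈{5}] r5c1 has the single candidate 5, so r5c1=5.
Step 27. [r9c5∈{6}] nothing but 6 survives at r9c5. So r9c5=6.
Step 28. [r8c4∈{4}] r8c4 has the single candidate 4, so r8c4=4.
Step 29. [r1c1∈{2}] nothing but 2 survives at r1c1, so r1c1=2.
Step 30. [r3c3∈{5}] r3c3's peers cover all but 5 ⇒ r3c3=5.
Step 31. [r2c3∈{4}] only 4 remains possible at r2c3. So r2c3=4.
Step 32. [r1c2∈{9}] only 9 remains possible at r1c2 ⇒ r1c2=9.
Step 33. [r6c2∈{4}] only 4 remains possible at r6c2. So r6c2=4.
Step 34. [r4c6∈{9}] only 9 remains possible at r4c6 ⇒ r4c6=9.
Step 35. [r9c3∈{3}] nothing but 3 survives at r9c3. So r9c3=3.
Step 36. [r3c5∈{8}] r3c5 has the single candidate 8, so r3c5=8.
Step 37. [r3c6∈{2}] r3c6's peers cover all but 2, so r3c6=2.
Step 38. [r1c8∈{3}] r1c8 has the single candidate 3 ⇒ r1c8=3.
Step 39. [r5c2∈{8}] r5c2 is down to just 8 ⇒ r5c2=8.
Step 40. [r8c3∈{8}] r8c3 has the single candidate 8. So r8c3=8.
Step 41. [r3c4∈{3}] only 3 remains possible at r3c4 ⇒ r3c4=3.
Step 42. [r2c6∈{7}] only 7 remains possible at r2c6. So r2c6=7.
Step 43. [r4c8∈{6}] nothing but 6 survives at r4c8. So r4c8=6.
Step 44. [r6c9∈{3}] only 3 remains possible at r6c9. So r6c9=3.
Step 45. [r8c9∈{6}] r8c9 has the single candidate 6. So r8c9=6.
Step 46. [r1c3∈{1}] nothing but 1 survives at r1c3. So r1c3=1.

Answer: 2 9 1 5 4 6 8 3 7 / 8 3 4 1 9 7 6 2 5 / 7 6 5 3 8 2 4 1 9 / 3 7 2 8 1 9 5 6 4 / 5 8 6 7 3 4 1 9 2 / 1 4 9 6 2 5 7 8 3 / 6 1 7 9 5 3 2 4 8 / 9 2 8 4 7 1 3 5 6 / 4 5 3 2 6 8 9 7 1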